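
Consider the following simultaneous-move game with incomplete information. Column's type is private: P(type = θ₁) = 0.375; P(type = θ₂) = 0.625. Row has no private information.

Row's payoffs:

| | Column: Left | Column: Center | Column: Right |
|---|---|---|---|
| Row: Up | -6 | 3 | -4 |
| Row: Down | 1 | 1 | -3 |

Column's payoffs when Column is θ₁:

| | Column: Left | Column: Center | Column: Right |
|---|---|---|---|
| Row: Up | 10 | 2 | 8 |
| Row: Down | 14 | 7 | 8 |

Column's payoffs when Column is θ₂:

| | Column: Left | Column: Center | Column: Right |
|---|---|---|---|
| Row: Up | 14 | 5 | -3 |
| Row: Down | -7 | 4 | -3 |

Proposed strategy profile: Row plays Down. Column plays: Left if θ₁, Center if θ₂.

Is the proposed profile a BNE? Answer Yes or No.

A profile is a BNE iff every type of every player is best-responding given beliefs about the other side.
Row plays Down: E[Down] = 0.375·(1) + 0.625·(1) = 1; E[Up] = -0.375. Best-responding. ✓
Column (type θ₁), facing Down: Left gives 14, Center gives 7, Right gives 8. Proposed Left is best. ✓
Column (type θ₂), facing Down: Left gives -7, Center gives 4, Right gives -3. Proposed Center is best. ✓

Yes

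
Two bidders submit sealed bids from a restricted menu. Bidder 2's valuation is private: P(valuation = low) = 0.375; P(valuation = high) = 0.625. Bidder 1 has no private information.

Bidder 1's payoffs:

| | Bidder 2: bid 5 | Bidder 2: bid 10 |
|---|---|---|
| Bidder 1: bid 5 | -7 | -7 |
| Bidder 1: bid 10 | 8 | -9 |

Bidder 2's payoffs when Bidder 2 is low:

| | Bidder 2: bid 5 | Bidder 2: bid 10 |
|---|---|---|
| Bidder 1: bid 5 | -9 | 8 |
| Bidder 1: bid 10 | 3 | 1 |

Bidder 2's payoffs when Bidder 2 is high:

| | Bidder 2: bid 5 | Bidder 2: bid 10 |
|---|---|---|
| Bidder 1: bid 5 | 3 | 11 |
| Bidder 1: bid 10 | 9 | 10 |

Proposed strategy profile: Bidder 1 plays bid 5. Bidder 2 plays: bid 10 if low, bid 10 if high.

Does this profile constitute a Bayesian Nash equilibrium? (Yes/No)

A profile is a BNE iff every type of every player is best-responding given beliefs about the other side.
Bidder 1 plays bid 5: E[bid 5] = 0.375·(-7) + 0.625·(-7) = -7; E[bid 10] = -9. Best-responding. ✓
Bidder 2 (valuation low), facing bid 5: bid 5 gives -9, bid 10 gives 8. Proposed bid 10 is best. ✓
Bidder 2 (valuation high), facing bid 5: bid 5 gives 3, bid 10 gives 11. Proposed bid 10 is best. ✓

Yes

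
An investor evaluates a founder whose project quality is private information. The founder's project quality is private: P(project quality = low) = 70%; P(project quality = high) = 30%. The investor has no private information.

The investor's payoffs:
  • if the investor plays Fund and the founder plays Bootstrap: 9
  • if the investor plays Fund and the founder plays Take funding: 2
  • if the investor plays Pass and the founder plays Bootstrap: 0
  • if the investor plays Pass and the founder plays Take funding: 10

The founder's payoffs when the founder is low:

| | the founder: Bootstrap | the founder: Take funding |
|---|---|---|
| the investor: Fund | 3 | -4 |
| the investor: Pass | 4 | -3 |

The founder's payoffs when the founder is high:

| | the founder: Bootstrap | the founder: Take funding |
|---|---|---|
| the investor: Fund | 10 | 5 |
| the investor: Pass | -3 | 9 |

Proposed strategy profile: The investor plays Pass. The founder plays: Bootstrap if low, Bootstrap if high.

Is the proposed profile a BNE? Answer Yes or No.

A profile is a BNE iff every type of every player is best-responding given beliefs about the other side.
The investor plays Pass: E[Pass] = 0.7·(0) + 0.3·(0) = 0; E[Fund] = 9. Not best-responding. ✗
The founder (project quality low), facing Pass: Bootstrap gives 4, Take funding gives -3. Proposed Bootstrap is best. ✓
The founder (project quality high), facing Pass: Bootstrap gives -3, Take funding gives 9. Proposed Bootstrap is not best — profitable deviation exists. ✗

No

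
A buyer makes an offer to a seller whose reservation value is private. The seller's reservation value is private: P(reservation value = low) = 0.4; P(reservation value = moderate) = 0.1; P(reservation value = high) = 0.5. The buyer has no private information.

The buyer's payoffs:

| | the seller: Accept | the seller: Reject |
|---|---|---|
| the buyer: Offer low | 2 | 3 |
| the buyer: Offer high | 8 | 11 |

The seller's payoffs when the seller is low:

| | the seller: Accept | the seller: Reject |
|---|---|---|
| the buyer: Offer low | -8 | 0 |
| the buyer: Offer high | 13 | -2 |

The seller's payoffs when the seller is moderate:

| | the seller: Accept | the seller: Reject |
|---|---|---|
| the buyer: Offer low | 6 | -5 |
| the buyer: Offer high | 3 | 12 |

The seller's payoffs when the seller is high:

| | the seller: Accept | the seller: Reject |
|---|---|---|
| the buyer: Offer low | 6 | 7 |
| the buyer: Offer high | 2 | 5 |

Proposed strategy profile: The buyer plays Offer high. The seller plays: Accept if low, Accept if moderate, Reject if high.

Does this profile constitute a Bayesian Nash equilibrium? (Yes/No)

No

The buyer plays Offer high: E[Offer high] = 0.4·(8) + 0.1·(8) + 0.5·(11) = 9.5; E[Offer low] = 2.5. Best-responding. ✓
The seller (reservation value low), facing Offer high: Accept gives 13, Reject gives -2. Proposed Accept is best. ✓
The seller (reservation value moderate), facing Offer high: Accept gives 3, Reject gives 12. Proposed Accept is not best — profitable deviation exists. ✗
The seller (reservation value high), facing Offer high: Accept gives 2, Reject gives 5. Proposed Reject is best. ✓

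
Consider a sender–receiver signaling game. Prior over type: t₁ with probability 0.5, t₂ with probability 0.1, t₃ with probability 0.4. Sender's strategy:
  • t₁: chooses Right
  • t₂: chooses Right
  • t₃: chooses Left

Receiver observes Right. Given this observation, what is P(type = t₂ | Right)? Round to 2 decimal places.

0.17

P(Right) = 0.5·1 + 0.1·1 + 0.4·0 = 0.6
P(t₂ | Right) = (0.1·1) / 0.6 = 0.1 / 0.6 = 0.166667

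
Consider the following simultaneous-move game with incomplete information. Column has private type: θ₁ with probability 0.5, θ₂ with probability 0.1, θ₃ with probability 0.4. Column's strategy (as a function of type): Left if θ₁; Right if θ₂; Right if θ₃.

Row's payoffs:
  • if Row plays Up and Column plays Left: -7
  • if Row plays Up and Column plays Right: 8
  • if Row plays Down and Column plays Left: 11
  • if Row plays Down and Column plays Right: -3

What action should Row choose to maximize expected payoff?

Compute Row's expected payoff for each action, taking the expectation over Column's type.
E[Up] = 0.5·(-7) + 0.1·(8) + 0.4·(8) = 0.5
E[Down] = 0.5·(11) + 0.1·(-3) + 0.4·(-3) = 4
Best response: Down (4 is the largest).

Down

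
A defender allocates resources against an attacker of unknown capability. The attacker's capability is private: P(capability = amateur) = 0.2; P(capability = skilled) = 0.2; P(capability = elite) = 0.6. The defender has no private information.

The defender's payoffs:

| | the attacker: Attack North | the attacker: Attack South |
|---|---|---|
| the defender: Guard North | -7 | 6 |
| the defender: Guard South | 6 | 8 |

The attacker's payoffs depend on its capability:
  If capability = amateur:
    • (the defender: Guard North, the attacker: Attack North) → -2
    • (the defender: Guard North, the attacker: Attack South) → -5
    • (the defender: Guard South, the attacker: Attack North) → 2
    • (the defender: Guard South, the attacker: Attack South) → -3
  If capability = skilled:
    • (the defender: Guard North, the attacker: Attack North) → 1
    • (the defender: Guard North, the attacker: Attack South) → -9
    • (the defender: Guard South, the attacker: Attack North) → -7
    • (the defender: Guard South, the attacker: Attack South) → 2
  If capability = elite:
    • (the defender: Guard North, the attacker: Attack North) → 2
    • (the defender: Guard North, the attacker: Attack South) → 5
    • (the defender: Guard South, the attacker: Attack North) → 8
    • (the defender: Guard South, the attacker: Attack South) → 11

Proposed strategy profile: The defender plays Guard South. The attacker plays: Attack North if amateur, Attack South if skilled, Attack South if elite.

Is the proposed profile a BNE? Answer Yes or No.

Yes

A profile is a BNE iff every type of every player is best-responding given beliefs about the other side.
The defender plays Guard South: E[Guard South] = 0.2·(6) + 0.2·(8) + 0.6·(8) = 7.6; E[Guard North] = 3.4. Best-responding. ✓
The attacker (capability amateur), facing Guard South: Attack North gives 2, Attack South gives -3. Proposed Attack North is best. ✓
The attacker (capability skilled), facing Guard South: Attack North gives -7, Attack South gives 2. Proposed Attack South is best. ✓
The attacker (capability elite), facing Guard South: Attack North gives 8, Attack South gives 11. Proposed Attack South is best. ✓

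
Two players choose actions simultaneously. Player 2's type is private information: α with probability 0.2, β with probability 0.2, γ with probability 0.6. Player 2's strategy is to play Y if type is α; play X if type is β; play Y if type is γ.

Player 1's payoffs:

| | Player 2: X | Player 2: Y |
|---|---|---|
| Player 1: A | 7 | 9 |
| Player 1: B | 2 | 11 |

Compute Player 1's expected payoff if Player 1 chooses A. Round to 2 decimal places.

8.60

E[A] = 0.2·9 + 0.2·7 + 0.6·9 = 1.8 + 1.4 + 5.4 = 8.6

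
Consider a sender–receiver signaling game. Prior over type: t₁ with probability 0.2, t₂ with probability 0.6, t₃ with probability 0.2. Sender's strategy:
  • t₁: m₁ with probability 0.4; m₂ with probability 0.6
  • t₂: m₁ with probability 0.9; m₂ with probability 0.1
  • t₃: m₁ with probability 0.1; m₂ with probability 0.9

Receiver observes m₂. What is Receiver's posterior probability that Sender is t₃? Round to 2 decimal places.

0.50

P(m₂) = 0.2·0.6 + 0.6·0.1 + 0.2·0.9 = 0.36
P(t₃ | m₂) = (0.2·0.9) / 0.36 = 0.18 / 0.36 = 0.5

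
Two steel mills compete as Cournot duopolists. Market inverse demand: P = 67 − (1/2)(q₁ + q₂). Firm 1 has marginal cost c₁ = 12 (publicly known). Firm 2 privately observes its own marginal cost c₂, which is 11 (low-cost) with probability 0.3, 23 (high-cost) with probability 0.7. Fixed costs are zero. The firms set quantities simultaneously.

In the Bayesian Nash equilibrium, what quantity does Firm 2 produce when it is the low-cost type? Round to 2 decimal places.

Firm 2 with cost c maximizes (67 − (1/2)(q₁+q₂) − c)·q₂, giving q₂(c) = (67 − c − (1/2)q₁).
E[c₂] = 0.3·11 + 0.7·23 = 19.4
Firm 1's FOC against E[q₂] yields q₁ = (67 − 2·12 + E[c₂])/(3/2) = (67 − 24 + 19.4)/(3/2) = 41.6.
q₂(low-cost) = (67 − 11 − (1/2)·41.6) = 35.2.

35.20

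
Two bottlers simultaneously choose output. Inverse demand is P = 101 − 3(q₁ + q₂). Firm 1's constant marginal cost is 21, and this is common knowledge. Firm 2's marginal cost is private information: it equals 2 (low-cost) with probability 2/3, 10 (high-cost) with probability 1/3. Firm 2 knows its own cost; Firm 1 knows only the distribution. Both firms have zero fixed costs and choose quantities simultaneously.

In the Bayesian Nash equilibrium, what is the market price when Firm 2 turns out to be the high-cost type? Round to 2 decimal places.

Each type of Firm 2 best-responds to q₁; Firm 1 best-responds to the expected q₂ over Firm 2's types.
Firm 2 with cost c maximizes (101 − 3(q₁+q₂) − c)·q₂, giving q₂(c) = (101 − c − 3q₁)/6.
E[c₂] = 2/3·2 + 1/3·10 = 4.66667
Firm 1's FOC against E[q₂] yields q₁ = (101 − 2·21 + E[c₂])/9 = (101 − 42 + 4.66667)/9 = 7.07407.
q₂(high-cost) = 11.6296, so P = 101 − 3·(7.07407 + 11.6296) = 44.8889.

44.89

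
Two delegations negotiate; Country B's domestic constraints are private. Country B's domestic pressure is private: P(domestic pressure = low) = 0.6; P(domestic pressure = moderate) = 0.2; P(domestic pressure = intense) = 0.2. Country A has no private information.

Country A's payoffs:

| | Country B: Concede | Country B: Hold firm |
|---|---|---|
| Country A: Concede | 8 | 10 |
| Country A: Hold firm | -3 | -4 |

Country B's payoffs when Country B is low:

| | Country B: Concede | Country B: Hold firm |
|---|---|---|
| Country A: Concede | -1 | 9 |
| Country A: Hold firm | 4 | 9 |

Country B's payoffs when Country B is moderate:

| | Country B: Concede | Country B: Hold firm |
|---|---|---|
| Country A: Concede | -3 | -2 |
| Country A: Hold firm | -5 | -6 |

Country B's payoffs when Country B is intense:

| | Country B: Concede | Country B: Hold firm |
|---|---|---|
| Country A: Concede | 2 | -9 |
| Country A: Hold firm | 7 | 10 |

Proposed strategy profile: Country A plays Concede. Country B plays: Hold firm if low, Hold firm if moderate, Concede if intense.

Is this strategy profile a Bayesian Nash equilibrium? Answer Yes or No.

Yes

Country A plays Concede: E[Concede] = 0.6·(10) + 0.2·(10) + 0.2·(8) = 9.6; E[Hold firm] = -3.8. Best-responding. ✓
Country B (domestic pressure low), facing Concede: Concede gives -1, Hold firm gives 9. Proposed Hold firm is best. ✓
Country B (domestic pressure moderate), facing Concede: Concede gives -3, Hold firm gives -2. Proposed Hold firm is best. ✓
Country B (domestic pressure intense), facing Concede: Concede gives 2, Hold firm gives -9. Proposed Concede is best. ✓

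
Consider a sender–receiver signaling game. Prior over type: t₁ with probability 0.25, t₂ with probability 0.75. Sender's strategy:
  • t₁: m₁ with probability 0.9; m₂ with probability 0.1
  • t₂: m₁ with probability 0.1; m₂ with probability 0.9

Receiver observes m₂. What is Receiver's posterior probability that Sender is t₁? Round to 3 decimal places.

0.036

P(m₂) = 0.25·0.1 + 0.75·0.9 = 0.7
P(t₁ | m₂) = (0.25·0.1) / 0.7 = 0.025 / 0.7 = 0.0357143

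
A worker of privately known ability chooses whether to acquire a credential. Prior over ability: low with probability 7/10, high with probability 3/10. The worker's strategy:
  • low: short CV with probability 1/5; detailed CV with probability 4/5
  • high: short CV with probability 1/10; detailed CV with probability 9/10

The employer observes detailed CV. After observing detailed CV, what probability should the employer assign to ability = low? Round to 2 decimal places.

P(detailed CV) = (7/10)·(4/5) + (3/10)·(9/10) = 83/100
P(low | detailed CV) = ((7/10)·(4/5)) / (83/100) = (14/25) / (83/100) = 56/83

0.67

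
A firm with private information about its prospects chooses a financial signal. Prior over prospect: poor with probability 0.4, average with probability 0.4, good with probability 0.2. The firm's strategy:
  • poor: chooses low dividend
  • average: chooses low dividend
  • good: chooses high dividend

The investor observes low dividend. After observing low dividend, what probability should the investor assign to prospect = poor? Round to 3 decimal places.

P(low dividend) = 0.4·1 + 0.4·1 + 0.2·0 = 0.8
P(poor | low dividend) = (0.4·1) / 0.8 = 0.4 / 0.8 = 0.5

0.500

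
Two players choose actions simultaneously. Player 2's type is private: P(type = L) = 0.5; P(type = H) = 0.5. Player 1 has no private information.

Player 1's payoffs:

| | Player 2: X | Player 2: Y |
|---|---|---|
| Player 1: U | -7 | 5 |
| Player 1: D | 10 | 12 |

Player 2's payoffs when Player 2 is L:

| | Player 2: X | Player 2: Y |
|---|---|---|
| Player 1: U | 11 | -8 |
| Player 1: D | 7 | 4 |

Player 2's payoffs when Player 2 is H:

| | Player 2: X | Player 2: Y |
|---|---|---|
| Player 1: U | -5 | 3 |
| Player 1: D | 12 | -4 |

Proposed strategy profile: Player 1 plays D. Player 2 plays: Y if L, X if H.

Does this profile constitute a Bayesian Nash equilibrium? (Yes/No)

Player 1 plays D: E[D] = 0.5·(12) + 0.5·(10) = 11; E[U] = -1. Best-responding. ✓
Player 2 (type L), facing D: X gives 7, Y gives 4. Proposed Y is not best — profitable deviation exists. ✗
Player 2 (type H), facing D: X gives 12, Y gives -4. Proposed X is best. ✓

No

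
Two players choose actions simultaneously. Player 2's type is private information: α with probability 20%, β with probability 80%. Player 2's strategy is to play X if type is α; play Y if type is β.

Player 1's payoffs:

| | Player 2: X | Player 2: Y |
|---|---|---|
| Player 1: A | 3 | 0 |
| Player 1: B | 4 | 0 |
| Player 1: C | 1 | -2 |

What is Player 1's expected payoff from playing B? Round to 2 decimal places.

E[B] = 0.2·4 + 0.8·0 = 0.8 + 0 = 0.8

0.80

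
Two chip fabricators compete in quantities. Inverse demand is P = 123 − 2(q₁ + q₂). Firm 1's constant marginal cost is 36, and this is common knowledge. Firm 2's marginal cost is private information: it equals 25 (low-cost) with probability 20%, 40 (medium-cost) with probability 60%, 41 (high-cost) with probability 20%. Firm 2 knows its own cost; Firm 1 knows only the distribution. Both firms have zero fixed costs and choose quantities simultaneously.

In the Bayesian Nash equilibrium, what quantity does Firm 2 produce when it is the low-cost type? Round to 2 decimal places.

Type-c best response for Firm 2: q₂(c) = (123 − c)/4 − q₁/2.
Firm 1 maximizes expected profit; its first-order condition is 123 − 4q₁ − 2E[q₂] − 36 = 0.
Substituting E[q₂] and solving: E[c₂] = 37.2, so q₁ = (123 − 2·36 + 37.2)/6 = 14.7.
q₂(low-cost) = (123 − 25 − 2·14.7)/4 = 17.15.

17.15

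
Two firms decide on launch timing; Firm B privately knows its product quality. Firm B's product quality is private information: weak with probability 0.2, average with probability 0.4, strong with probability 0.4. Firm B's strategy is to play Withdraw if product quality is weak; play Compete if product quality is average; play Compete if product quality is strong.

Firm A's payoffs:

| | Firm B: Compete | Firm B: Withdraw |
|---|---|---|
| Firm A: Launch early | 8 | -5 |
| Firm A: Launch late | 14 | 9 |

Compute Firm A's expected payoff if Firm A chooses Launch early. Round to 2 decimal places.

5.40

Take the expectation over Firm B's product quality, weighting each type's action by its prior probability.
E[Launch early] = 0.2·(-5) + 0.4·8 + 0.4·8 = (-1) + 3.2 + 3.2 = 5.4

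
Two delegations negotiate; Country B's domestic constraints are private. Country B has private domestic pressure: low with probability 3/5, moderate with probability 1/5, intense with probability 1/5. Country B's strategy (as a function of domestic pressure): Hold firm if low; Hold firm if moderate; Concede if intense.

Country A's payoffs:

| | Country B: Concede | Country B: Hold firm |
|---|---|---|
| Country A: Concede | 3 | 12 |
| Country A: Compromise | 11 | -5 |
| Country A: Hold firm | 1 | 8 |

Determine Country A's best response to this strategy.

Compute Country A's expected payoff for each action, taking the expectation over Country B's type.
E[Concede] = 3/5·(12) + 1/5·(12) + 1/5·(3) = 51/5
E[Compromise] = 3/5·(-5) + 1/5·(-5) + 1/5·(11) = -9/5
E[Hold firm] = 3/5·(8) + 1/5·(8) + 1/5·(1) = 33/5
Best response: Concede (51/5 is the largest).

Concede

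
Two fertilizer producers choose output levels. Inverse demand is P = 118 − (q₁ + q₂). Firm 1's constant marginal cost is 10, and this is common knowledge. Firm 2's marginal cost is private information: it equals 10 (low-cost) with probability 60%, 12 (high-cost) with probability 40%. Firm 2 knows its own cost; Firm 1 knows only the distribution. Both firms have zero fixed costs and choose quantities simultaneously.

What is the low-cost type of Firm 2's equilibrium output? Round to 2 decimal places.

Firm 2 with cost c maximizes (118 − (q₁+q₂) − c)·q₂, giving q₂(c) = (118 − c − q₁)/2.
E[c₂] = 0.6·10 + 0.4·12 = 10.8
Firm 1's FOC against E[q₂] yields q₁ = (118 − 2·10 + E[c₂])/3 = (118 − 20 + 10.8)/3 = 36.2667.
q₂(low-cost) = (118 − 10 − 36.2667)/2 = 35.8667.

35.87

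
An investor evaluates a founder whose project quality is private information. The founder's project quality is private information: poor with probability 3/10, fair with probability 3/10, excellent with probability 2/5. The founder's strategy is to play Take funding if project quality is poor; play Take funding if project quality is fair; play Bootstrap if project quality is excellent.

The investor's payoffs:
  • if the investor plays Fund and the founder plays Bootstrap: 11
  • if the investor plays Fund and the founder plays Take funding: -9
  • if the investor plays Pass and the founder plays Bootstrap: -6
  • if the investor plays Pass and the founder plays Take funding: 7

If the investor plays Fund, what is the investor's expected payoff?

E[Fund] = 3/10·(-9) + 3/10·(-9) + 2/5·11 = (-27/10) + (-27/10) + 22/5 = -1

-1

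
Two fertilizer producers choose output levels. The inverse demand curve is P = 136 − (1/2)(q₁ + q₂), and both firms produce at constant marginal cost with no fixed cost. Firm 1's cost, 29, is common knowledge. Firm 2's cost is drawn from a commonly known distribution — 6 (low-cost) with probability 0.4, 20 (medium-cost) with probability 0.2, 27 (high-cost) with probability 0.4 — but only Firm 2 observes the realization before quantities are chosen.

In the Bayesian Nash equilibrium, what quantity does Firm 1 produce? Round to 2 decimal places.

63.47

Each type of Firm 2 best-responds to q₁; Firm 1 best-responds to the expected q₂ over Firm 2's types.
Firm 2 with cost c maximizes (136 − (1/2)(q₁+q₂) − c)·q₂, giving q₂(c) = (136 − c − (1/2)q₁).
E[c₂] = 0.4·6 + 0.2·20 + 0.4·27 = 17.2
Firm 1's FOC against E[q₂] yields q₁ = (136 − 2·29 + E[c₂])/(3/2) = (136 − 58 + 17.2)/(3/2) = 63.4667.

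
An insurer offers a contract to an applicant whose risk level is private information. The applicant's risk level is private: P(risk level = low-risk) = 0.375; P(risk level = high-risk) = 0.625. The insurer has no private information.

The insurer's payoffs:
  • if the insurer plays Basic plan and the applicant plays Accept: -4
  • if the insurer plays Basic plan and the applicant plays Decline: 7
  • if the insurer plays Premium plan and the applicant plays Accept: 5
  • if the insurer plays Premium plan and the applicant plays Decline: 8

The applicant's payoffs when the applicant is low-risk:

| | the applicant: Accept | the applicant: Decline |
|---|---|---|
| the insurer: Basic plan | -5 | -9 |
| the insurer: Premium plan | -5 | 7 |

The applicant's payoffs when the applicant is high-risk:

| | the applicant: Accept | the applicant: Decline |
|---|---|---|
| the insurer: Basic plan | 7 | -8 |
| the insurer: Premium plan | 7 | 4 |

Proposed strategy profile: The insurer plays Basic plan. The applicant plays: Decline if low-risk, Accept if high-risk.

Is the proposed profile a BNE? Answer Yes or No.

A profile is a BNE iff every type of every player is best-responding given beliefs about the other side.
The insurer plays Basic plan: E[Basic plan] = 0.375·(7) + 0.625·(-4) = 0.125; E[Premium plan] = 6.125. Not best-responding. ✗
The applicant (risk level low-risk), facing Basic plan: Accept gives -5, Decline gives -9. Proposed Decline is not best — profitable deviation exists. ✗
The applicant (risk level high-risk), facing Basic plan: Accept gives 7, Decline gives -8. Proposed Accept is best. ✓

No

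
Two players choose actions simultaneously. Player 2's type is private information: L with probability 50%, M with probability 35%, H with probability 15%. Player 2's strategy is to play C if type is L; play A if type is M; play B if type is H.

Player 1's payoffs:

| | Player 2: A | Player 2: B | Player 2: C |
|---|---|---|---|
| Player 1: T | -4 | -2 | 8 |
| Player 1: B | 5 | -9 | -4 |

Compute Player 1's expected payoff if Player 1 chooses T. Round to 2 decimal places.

2.30

E[T] = 0.5·8 + 0.35·(-4) + 0.15·(-2) = 4 + (-1.4) + (-0.3) = 2.3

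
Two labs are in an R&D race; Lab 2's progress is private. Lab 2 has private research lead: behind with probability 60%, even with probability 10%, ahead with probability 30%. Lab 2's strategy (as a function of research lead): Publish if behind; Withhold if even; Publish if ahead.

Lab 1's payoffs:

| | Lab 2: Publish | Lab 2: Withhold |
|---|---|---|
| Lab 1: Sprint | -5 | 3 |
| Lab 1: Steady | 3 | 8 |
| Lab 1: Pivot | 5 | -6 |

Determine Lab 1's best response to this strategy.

E[Sprint] = 0.6·(-5) + 0.1·(3) + 0.3·(-5) = -4.2
E[Steady] = 0.6·(3) + 0.1·(8) + 0.3·(3) = 3.5
E[Pivot] = 0.6·(5) + 0.1·(-6) + 0.3·(5) = 3.9
Best response: Pivot (3.9 is the largest).

Pivot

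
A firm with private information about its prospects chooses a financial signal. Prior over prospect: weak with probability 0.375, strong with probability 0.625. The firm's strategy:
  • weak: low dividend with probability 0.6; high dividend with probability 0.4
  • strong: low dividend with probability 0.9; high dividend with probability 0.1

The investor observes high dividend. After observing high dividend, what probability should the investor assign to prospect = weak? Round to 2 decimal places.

P(high dividend) = 0.375·0.4 + 0.625·0.1 = 0.2125
P(weak | high dividend) = (0.375·0.4) / 0.2125 = 0.15 / 0.2125 = 0.705882

0.71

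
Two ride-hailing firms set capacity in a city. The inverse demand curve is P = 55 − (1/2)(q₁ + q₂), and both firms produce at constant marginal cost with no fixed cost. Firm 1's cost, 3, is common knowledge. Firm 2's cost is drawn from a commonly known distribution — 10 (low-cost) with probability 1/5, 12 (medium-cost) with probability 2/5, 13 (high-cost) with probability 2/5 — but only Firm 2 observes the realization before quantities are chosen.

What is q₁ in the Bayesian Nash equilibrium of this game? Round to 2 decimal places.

40.67

Each type of Firm 2 best-responds to q₁; Firm 1 best-responds to the expected q₂ over Firm 2's types.
Firm 2 with cost c maximizes (55 − (1/2)(q₁+q₂) − c)·q₂, giving q₂(c) = (55 − c − (1/2)q₁).
E[c₂] = 1/5·10 + 2/5·12 + 2/5·13 = 12
Firm 1's FOC against E[q₂] yields q₁ = (55 − 2·3 + E[c₂])/(3/2) = (55 − 6 + 12)/(3/2) = 40.6667.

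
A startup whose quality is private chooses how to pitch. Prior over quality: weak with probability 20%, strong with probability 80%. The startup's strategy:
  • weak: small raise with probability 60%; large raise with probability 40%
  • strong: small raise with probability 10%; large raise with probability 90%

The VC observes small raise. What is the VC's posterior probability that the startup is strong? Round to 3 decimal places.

0.400

Apply Bayes' rule using the sender's strategy as the likelihood.
P(small raise) = 0.2·0.6 + 0.8·0.1 = 0.2
P(strong | small raise) = (0.8·0.1) / 0.2 = 0.08 / 0.2 = 0.4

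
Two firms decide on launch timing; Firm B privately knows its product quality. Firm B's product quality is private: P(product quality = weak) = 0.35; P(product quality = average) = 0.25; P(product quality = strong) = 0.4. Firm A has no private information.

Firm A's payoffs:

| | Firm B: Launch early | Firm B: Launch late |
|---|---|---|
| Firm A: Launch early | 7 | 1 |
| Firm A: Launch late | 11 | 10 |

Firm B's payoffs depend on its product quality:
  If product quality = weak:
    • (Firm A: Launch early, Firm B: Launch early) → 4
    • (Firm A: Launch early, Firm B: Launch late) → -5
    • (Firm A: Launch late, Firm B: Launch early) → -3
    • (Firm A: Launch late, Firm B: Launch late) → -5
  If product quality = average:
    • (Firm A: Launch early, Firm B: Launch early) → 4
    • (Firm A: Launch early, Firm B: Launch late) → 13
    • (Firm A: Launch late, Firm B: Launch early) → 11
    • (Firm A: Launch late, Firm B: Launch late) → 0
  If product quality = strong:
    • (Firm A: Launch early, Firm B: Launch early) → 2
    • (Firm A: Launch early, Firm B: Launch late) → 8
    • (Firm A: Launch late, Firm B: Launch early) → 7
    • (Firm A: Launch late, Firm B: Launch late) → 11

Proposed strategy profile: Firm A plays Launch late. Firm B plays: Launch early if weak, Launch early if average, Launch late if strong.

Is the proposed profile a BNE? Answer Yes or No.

Firm A plays Launch late: E[Launch late] = 0.35·(11) + 0.25·(11) + 0.4·(10) = 10.6; E[Launch early] = 4.6. Best-responding. ✓
Firm B (product quality weak), facing Launch late: Launch early gives -3, Launch late gives -5. Proposed Launch early is best. ✓
Firm B (product quality average), facing Launch late: Launch early gives 11, Launch late gives 0. Proposed Launch early is best. ✓
Firm B (product quality strong), facing Launch late: Launch early gives 7, Launch late gives 11. Proposed Launch late is best. ✓

Yes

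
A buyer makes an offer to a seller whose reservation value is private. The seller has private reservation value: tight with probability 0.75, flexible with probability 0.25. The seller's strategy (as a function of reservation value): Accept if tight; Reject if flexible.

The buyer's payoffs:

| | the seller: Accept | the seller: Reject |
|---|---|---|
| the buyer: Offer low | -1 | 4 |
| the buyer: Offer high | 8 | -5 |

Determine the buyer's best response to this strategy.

Offer high

Compute the buyer's expected payoff for each action, taking the expectation over the seller's type.
E[Offer low] = 0.75·(-1) + 0.25·(4) = 0.25
E[Offer high] = 0.75·(8) + 0.25·(-5) = 4.75
Best response: Offer high (4.75 is the largest).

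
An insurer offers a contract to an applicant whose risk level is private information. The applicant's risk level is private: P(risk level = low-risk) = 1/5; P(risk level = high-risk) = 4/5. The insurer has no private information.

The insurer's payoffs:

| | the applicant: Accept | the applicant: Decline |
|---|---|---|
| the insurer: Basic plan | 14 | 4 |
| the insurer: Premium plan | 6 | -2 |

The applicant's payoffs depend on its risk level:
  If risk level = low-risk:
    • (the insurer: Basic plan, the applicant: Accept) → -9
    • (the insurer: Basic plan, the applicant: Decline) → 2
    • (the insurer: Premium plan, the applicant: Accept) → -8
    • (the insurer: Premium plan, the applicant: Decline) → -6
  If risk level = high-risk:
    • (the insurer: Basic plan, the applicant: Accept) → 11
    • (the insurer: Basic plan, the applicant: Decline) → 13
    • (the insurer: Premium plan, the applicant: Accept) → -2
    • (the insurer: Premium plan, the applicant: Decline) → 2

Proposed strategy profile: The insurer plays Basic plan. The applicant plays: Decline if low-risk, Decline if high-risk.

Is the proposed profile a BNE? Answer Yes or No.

The insurer plays Basic plan: E[Basic plan] = 1/5·(4) + 4/5·(4) = 4; E[Premium plan] = -2. Best-responding. ✓
The applicant (risk level low-risk), facing Basic plan: Accept gives -9, Decline gives 2. Proposed Decline is best. ✓
The applicant (risk level high-risk), facing Basic plan: Accept gives 11, Decline gives 13. Proposed Decline is best. ✓

Yes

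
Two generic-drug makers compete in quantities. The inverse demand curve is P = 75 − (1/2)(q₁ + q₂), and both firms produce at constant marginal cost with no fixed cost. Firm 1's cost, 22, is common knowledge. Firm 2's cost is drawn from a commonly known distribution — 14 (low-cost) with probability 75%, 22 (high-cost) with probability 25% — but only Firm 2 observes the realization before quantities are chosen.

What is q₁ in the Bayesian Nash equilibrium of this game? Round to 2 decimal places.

Each type of Firm 2 best-responds to q₁; Firm 1 best-responds to the expected q₂ over Firm 2's types.
Firm 2 with cost c maximizes (75 − (1/2)(q₁+q₂) − c)·q₂, giving q₂(c) = (75 − c − (1/2)q₁).
E[c₂] = 0.75·14 + 0.25·22 = 16
Firm 1's FOC against E[q₂] yields q₁ = (75 − 2·22 + E[c₂])/(3/2) = (75 − 44 + 16)/(3/2) = 31.3333.

31.33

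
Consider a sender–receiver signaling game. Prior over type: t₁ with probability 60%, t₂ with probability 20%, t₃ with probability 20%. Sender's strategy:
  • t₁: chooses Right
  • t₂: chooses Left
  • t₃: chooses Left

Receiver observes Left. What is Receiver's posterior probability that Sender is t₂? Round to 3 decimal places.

P(Left) = 0.6·0 + 0.2·1 + 0.2·1 = 0.4
P(t₂ | Left) = (0.2·1) / 0.4 = 0.2 / 0.4 = 0.5

0.500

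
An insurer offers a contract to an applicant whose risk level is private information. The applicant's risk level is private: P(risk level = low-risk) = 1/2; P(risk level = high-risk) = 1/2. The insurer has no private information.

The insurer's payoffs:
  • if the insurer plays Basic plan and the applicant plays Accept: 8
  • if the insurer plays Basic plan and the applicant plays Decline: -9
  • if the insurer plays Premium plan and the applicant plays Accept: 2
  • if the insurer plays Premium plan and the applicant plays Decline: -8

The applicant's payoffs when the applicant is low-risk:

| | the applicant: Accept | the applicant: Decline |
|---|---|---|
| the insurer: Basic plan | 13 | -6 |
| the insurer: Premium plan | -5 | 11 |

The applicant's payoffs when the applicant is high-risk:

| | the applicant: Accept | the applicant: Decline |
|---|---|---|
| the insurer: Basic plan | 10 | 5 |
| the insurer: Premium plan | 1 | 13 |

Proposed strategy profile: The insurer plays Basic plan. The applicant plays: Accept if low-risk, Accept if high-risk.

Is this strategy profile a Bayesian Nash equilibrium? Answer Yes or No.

Yes

A profile is a BNE iff every type of every player is best-responding given beliefs about the other side.
The insurer plays Basic plan: E[Basic plan] = 1/2·(8) + 1/2·(8) = 8; E[Premium plan] = 2. Best-responding. ✓
The applicant (risk level low-risk), facing Basic plan: Accept gives 13, Decline gives -6. Proposed Accept is best. ✓
The applicant (risk level high-risk), facing Basic plan: Accept gives 10, Decline gives 5. Proposed Accept is best. ✓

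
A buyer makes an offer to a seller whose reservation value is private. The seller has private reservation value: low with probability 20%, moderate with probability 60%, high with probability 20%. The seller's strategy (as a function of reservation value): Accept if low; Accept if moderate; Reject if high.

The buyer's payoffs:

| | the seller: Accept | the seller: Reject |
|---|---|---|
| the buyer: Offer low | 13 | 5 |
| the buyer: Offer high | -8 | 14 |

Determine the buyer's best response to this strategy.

E[Offer low] = 0.2·(13) + 0.6·(13) + 0.2·(5) = 11.4
E[Offer high] = 0.2·(-8) + 0.6·(-8) + 0.2·(14) = -3.6
Best response: Offer low (11.4 is the largest).

Offer low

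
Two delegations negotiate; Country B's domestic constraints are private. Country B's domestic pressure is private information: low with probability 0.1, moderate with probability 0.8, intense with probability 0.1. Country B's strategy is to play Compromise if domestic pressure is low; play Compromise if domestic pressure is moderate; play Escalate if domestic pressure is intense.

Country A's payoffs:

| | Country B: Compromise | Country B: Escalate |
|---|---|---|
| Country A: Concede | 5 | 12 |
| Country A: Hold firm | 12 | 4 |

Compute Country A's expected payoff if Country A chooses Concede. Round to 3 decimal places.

E[Concede] = 0.1·5 + 0.8·5 + 0.1·12 = 0.5 + 4 + 1.2 = 5.7

5.700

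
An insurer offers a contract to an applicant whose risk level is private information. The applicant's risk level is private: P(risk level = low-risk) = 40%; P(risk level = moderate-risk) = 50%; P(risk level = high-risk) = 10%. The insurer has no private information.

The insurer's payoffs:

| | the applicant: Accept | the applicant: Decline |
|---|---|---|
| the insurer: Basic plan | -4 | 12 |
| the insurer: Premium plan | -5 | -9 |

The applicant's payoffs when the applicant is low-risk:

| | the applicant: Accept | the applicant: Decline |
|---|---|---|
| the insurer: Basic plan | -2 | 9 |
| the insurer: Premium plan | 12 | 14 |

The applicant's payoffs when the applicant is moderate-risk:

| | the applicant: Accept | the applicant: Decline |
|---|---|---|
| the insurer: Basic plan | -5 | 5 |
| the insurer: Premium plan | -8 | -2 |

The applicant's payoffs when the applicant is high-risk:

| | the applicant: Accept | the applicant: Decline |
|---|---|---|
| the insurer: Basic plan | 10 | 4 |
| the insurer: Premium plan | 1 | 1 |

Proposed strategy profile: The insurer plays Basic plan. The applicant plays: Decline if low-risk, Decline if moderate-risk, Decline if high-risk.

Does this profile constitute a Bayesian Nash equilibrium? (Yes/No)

No

The insurer plays Basic plan: E[Basic plan] = 0.4·(12) + 0.5·(12) + 0.1·(12) = 12; E[Premium plan] = -9. Best-responding. ✓
The applicant (risk level low-risk), facing Basic plan: Accept gives -2, Decline gives 9. Proposed Decline is best. ✓
The applicant (risk level moderate-risk), facing Basic plan: Accept gives -5, Decline gives 5. Proposed Decline is best. ✓
The applicant (risk level high-risk), facing Basic plan: Accept gives 10, Decline gives 4. Proposed Decline is not best — profitable deviation exists. ✗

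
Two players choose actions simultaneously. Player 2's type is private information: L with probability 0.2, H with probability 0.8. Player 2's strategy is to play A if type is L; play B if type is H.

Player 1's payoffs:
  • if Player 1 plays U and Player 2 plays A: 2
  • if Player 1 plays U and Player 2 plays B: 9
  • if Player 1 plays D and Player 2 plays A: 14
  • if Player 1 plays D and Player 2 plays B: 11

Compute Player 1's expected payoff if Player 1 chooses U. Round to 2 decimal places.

7.60

E[U] = 0.2·2 + 0.8·9 = 0.4 + 7.2 = 7.6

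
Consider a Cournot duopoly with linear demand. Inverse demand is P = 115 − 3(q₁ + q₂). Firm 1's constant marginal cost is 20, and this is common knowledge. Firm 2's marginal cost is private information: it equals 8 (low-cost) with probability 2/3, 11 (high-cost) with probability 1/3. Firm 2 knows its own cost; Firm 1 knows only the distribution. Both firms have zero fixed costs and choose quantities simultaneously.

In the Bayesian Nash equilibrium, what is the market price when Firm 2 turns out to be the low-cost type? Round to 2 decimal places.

47.50

Type-c best response for Firm 2: q₂(c) = (115 − c)/6 − q₁/2.
Firm 1 maximizes expected profit; its first-order condition is 115 − 6q₁ − 3E[q₂] − 20 = 0.
Substituting E[q₂] and solving: E[c₂] = 9, so q₁ = (115 − 2·20 + 9)/9 = 9.33333.
q₂(low-cost) = 13.1667, so P = 115 − 3·(9.33333 + 13.1667) = 47.5.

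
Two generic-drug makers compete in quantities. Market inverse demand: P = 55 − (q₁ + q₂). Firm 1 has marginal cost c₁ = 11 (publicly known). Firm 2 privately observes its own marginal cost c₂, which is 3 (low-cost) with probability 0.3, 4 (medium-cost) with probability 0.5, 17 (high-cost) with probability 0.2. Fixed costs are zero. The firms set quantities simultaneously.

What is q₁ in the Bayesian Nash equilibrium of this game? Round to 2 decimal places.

Firm 2 with cost c maximizes (55 − (q₁+q₂) − c)·q₂, giving q₂(c) = (55 − c − q₁)/2.
E[c₂] = 0.3·3 + 0.5·4 + 0.2·17 = 6.3
Firm 1's FOC against E[q₂] yields q₁ = (55 − 2·11 + E[c₂])/3 = (55 − 22 + 6.3)/3 = 13.1.

13.10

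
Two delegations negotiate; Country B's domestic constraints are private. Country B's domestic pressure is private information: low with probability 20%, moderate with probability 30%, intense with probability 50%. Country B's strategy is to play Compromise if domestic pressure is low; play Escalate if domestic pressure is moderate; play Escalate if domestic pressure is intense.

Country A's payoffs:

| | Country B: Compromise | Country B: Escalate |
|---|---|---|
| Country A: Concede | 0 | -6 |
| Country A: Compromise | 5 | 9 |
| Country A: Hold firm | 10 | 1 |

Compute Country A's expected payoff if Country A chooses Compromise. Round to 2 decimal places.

8.20

E[Compromise] = 0.2·5 + 0.3·9 + 0.5·9 = 1 + 2.7 + 4.5 = 8.2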